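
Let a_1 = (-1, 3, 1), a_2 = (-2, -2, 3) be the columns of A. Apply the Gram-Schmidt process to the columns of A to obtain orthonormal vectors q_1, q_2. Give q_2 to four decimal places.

a_1 = (-1, 3, 1); ‖a_1‖ = 3.3166, so q_1 = (-0.3015, 0.9045, 0.3015).
q_1·a_2 = (-0.3015)·(-2) + 0.9045·(-2) + 0.3015·3 = -0.3015.
u_2 = a_2 + 0.3015·q_1 = (-2.0909, -1.7273, 3.0909).
‖u_2‖ = 4.1121, so q_2 = (-0.5085, -0.4200, 0.7517).

q_2 = (-0.5085, -0.4200, 0.7517)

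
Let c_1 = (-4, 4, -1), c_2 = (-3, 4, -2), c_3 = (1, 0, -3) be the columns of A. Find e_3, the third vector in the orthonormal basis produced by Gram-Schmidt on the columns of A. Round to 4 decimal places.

e_3 = (-0.5298, -0.6623, -0.5298)

c_1 = (-4, 4, -1); ‖c_1‖ = 5.7446, so e_1 = (-0.6963, 0.6963, -0.1741).
e_1·c_2 = (-0.6963)·(-3) + 0.6963·4 + (-0.1741)·(-2) = 5.2223.
u_2 = c_2 − 5.2223·e_1 = (0.6364, 0.3636, -1.0909).
‖u_2‖ = 1.3143, so e_2 = (0.4842, 0.2767, -0.8301).
e_1·c_3 = (-0.6963)·1 + 0.6963·0 + (-0.1741)·(-3) = -0.1741; e_2·c_3 = 0.4842·1 + 0.2767·0 + (-0.8301)·(-3) = 2.9744.
u_3 = c_3 + 0.1741·e_1 − 2.9744·e_2 = (-0.5614, -0.7018, -0.5614).
‖u_3‖ = 1.0596, so e_3 = (-0.5298, -0.6623, -0.5298).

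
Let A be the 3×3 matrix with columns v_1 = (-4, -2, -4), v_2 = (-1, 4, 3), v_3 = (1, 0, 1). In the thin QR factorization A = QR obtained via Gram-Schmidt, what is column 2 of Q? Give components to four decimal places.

q_2 = (-0.6391, 0.7158, 0.2812)

v_1 = (-4, -2, -4); ‖v_1‖ = 6.0000, so q_1 = (-0.6667, -0.3333, -0.6667).
q_1·v_2 = (-0.6667)·(-1) + (-0.3333)·4 + (-0.6667)·3 = -2.6667.
u_2 = v_2 + 2.6667·q_1 = (-2.7778, 3.1111, 1.2222).
‖u_2‖ = 4.3461, so q_2 = (-0.6391, 0.7158, 0.2812).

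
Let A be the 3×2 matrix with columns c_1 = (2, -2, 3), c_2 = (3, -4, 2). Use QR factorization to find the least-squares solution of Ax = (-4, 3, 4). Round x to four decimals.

x = (2.8172, -2.4946)

c_1 = (2, -2, 3); ‖c_1‖ = 4.1231, so q_1 = (0.4851, -0.4851, 0.7276).
q_1·c_2 = 0.4851·3 + (-0.4851)·(-4) + 0.7276·2 = 4.8507.
u_2 = c_2 − 4.8507·q_1 = (0.6471, -1.6471, -1.5294).
‖u_2‖ = 2.3389, so q_2 = (0.2766, -0.7042, -0.6539).
Qᵀb = (-0.4851, -5.8347).
Back-substitute: x_2 = -5.8347/2.3389 = -2.4946.
x_1 = (-0.4851 − 4.8507·(-2.4946))/4.1231 = 2.8172.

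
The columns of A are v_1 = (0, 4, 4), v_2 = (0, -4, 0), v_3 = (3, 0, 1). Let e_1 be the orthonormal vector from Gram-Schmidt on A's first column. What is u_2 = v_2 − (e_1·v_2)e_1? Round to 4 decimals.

u_2 = (0.0000, -2.0000, 2.0000)

v_1 = (0, 4, 4); ‖v_1‖ = 5.6569, so e_1 = (0.0000, 0.7071, 0.7071).
e_1·v_2 = 0.0000·0 + 0.7071·(-4) + 0.7071·0 = -2.8284.
u_2 = v_2 + 2.8284·e_1 = (0.0000, -2.0000, 2.0000).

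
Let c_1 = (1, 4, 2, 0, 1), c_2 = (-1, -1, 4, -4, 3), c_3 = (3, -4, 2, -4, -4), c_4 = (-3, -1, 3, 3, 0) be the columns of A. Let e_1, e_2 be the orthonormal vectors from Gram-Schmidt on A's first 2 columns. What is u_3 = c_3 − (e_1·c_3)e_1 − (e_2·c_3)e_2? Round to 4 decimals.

u_3 = (4.1000, -0.8000, 1.8000, -2.4000, -4.5000)

e_1 = c_1/‖c_1‖ = (1, 4, 2, 0, 1)/4.6904 = (0.2132, 0.8528, 0.4264, 0.0000, 0.2132).
r_{12} = e_1·c_2 = 1.2792.
u_2 = c_2 − 1.2792·e_1 = (-1.2727, -2.0909, 3.4545, -4.0000, 2.7273).
‖u_2‖ = 6.4315, so e_2 = (-0.1979, -0.3251, 0.5371, -0.6219, 0.4241).
r_{13} = e_1·c_3 = -2.7716; r_{23} = e_2·c_3 = 2.5726.
u_3 = c_3 + 2.7716·e_1 − 2.5726·e_2 = (4.1000, -0.8000, 1.8000, -2.4000, -4.5000).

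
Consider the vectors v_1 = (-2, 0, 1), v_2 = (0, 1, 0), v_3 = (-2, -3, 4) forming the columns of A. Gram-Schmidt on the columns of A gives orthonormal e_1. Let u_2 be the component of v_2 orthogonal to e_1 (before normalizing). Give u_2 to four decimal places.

v_1 = (-2, 0, 1); ‖v_1‖ = 2.2361, so e_1 = (-0.8944, 0.0000, 0.4472).
e_1·v_2 = (-0.8944)·0 + 0.0000·1 + 0.4472·0 = 0.0000.
u_2 = v_2 + 0.0000·e_1 = (0.0000, 1.0000, 0.0000).

u_2 = (0.0000, 1.0000, 0.0000)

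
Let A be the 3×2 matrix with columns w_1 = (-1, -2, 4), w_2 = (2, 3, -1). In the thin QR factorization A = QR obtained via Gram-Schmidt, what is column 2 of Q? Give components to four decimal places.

e_2 = (0.5345, 0.6949, 0.4811)

e_1 = w_1/‖w_1‖ = (-1, -2, 4)/4.5826 = (-0.2182, -0.4364, 0.8729).
r_{12} = e_1·w_2 = -2.6186.
u_2 = w_2 + 2.6186·e_1 = (1.4286, 1.8571, 1.2857).
‖u_2‖ = 2.6726, so e_2 = (0.5345, 0.6949, 0.4811).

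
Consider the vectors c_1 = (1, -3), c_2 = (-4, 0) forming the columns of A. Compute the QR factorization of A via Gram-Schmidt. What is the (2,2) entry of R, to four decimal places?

c_1 = (1, -3); ‖c_1‖ = 3.1623, so e_1 = (0.3162, -0.9487).
e_1·c_2 = 0.3162·(-4) + (-0.9487)·0 = -1.2649.
u_2 = c_2 + 1.2649·e_1 = (-3.6000, -1.2000).
r_{22} = ‖u_2‖ = 3.7947.

r_{22} = 3.7947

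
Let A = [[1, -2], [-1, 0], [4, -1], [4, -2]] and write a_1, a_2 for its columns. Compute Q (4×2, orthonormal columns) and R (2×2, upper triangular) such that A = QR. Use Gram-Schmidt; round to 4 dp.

Q = [[0.1715, -0.8830], [-0.1715, -0.2289], [0.6860, 0.3597], [0.6860, -0.1962]], R = [[5.8310, -2.4010], [0.0000, 1.7987]]

a_1 = (1, -1, 4, 4); ‖a_1‖ = 5.8310, so e_1 = (0.1715, -0.1715, 0.6860, 0.6860).
e_1·a_2 = 0.1715·(-2) + (-0.1715)·0 + 0.6860·(-1) + 0.6860·(-2) = -2.4010.
u_2 = a_2 + 2.4010·e_1 = (-1.5882, -0.4118, 0.6471, -0.3529).
‖u_2‖ = 1.7987, so e_2 = (-0.8830, -0.2289, 0.3597, -0.1962).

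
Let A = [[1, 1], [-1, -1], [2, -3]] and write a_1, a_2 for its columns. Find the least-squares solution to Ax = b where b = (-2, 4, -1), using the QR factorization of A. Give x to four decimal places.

q_1 = a_1/‖a_1‖ = (1, -1, 2)/2.4495 = (0.4082, -0.4082, 0.8165).
r_{12} = q_1·a_2 = -1.6330.
u_2 = a_2 + 1.6330·q_1 = (1.6667, -1.6667, -1.6667).
‖u_2‖ = 2.8868, so q_2 = (0.5774, -0.5774, -0.5774).
Qᵀb = (-3.2660, -2.8868).
Back-substitute: x_2 = -2.8868/2.8868 = -1.0000.
x_1 = (-3.2660 + 1.6330·(-1.0000))/2.4495 = -2.0000.

x = (-2.0000, -1.0000)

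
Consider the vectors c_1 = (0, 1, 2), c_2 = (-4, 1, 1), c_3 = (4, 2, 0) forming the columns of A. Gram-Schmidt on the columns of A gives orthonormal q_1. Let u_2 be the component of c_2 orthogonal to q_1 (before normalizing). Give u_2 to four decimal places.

u_2 = (-4.0000, 0.4000, -0.2000)

q_1 = c_1/‖c_1‖ = (0, 1, 2)/2.2361 = (0.0000, 0.4472, 0.8944).
r_{12} = q_1·c_2 = 1.3416.
u_2 = c_2 − 1.3416·q_1 = (-4.0000, 0.4000, -0.2000).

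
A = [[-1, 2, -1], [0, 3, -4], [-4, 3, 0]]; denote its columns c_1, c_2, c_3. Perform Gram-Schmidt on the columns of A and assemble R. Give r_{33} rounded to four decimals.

q_1 = c_1/‖c_1‖ = (-1, 0, -4)/4.1231 = (-0.2425, 0.0000, -0.9701).
r_{12} = q_1·c_2 = -3.3955.
u_2 = c_2 + 3.3955·q_1 = (1.1765, 3.0000, -0.2941).
‖u_2‖ = 3.2358, so q_2 = (0.3636, 0.9271, -0.0909).
r_{13} = q_1·c_3 = 0.2425; r_{23} = q_2·c_3 = -4.0721.
u_3 = c_3 − 0.2425·q_1 + 4.0721·q_2 = (0.5393, -0.2247, -0.1348).
r_{33} = ‖u_3‖ = 0.5996.

r_{33} = 0.5996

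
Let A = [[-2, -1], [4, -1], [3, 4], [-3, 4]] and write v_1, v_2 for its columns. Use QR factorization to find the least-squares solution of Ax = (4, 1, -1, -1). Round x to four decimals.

v_1 = (-2, 4, 3, -3); ‖v_1‖ = 6.1644, so q_1 = (-0.3244, 0.6489, 0.4867, -0.4867).
q_1·v_2 = (-0.3244)·(-1) + 0.6489·(-1) + 0.4867·4 + (-0.4867)·4 = -0.3244.
u_2 = v_2 + 0.3244·q_1 = (-1.1053, -0.7895, 4.1579, 3.8421).
‖u_2‖ = 5.8219, so q_2 = (-0.1898, -0.1356, 0.7142, 0.6599).
Qᵀb = (-0.6489, -2.2691).
Back-substitute: x_2 = -2.2691/5.8219 = -0.3898.
x_1 = (-0.6489 + 0.3244·(-0.3898))/6.1644 = -0.1258.

x = (-0.1258, -0.3898)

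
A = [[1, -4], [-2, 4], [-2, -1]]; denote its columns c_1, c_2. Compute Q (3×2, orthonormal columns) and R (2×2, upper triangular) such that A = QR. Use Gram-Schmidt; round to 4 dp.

c_1 = (1, -2, -2); ‖c_1‖ = 3.0000, so e_1 = (0.3333, -0.6667, -0.6667).
e_1·c_2 = 0.3333·(-4) + (-0.6667)·4 + (-0.6667)·(-1) = -3.3333.
u_2 = c_2 + 3.3333·e_1 = (-2.8889, 1.7778, -3.2222).
‖u_2‖ = 4.6786, so e_2 = (-0.6175, 0.3800, -0.6887).

Q = [[0.3333, -0.6175], [-0.6667, 0.3800], [-0.6667, -0.6887]], R = [[3.0000, -3.3333], [0.0000, 4.6786]]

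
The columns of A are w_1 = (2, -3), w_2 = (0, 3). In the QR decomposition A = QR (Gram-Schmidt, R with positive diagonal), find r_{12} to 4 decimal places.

r_{12} = -2.4962

q_1 = w_1/‖w_1‖ = (2, -3)/3.6056 = (0.5547, -0.8321).
r_{12} = q_1·w_2 = -2.4962.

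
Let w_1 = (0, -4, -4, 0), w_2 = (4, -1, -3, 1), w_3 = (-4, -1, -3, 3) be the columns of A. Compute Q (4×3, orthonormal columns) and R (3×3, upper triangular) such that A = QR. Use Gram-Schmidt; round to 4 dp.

Q = [[0.0000, 0.9177, -0.3708], [-0.7071, 0.2294, 0.3476], [-0.7071, -0.2294, -0.3476], [0.0000, 0.2294, 0.7879]], R = [[5.6569, 2.8284, 2.8284], [0.0000, 4.3589, -2.5236], [0.0000, 0.0000, 4.5422]]

e_1 = w_1/‖w_1‖ = (0, -4, -4, 0)/5.6569 = (0.0000, -0.7071, -0.7071, 0.0000).
r_{12} = e_1·w_2 = 2.8284.
u_2 = w_2 − 2.8284·e_1 = (4.0000, 1.0000, -1.0000, 1.0000).
‖u_2‖ = 4.3589, so e_2 = (0.9177, 0.2294, -0.2294, 0.2294).
r_{13} = e_1·w_3 = 2.8284; r_{23} = e_2·w_3 = -2.5236.
u_3 = w_3 − 2.8284·e_1 + 2.5236·e_2 = (-1.6842, 1.5789, -1.5789, 3.5789).
‖u_3‖ = 4.5422, so e_3 = (-0.3708, 0.3476, -0.3476, 0.7879).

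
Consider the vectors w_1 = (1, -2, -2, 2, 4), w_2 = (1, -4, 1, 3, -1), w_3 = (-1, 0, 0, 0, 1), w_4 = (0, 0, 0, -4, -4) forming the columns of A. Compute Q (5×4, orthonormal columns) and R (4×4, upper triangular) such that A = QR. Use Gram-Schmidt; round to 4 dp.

q_1 = w_1/‖w_1‖ = (1, -2, -2, 2, 4)/5.3852 = (0.1857, -0.3714, -0.3714, 0.3714, 0.7428).
r_{12} = q_1·w_2 = 1.6713.
u_2 = w_2 − 1.6713·q_1 = (0.6897, -3.3793, 1.6207, 2.3793, -2.2414).
‖u_2‖ = 5.0206, so q_2 = (0.1374, -0.6731, 0.3228, 0.4739, -0.4464).
r_{13} = q_1·w_3 = 0.5571; r_{23} = q_2·w_3 = -0.5838.
u_3 = w_3 − 0.5571·q_1 + 0.5838·q_2 = (-1.0233, -0.1860, 0.3953, 0.0698, 0.3256).
‖u_3‖ = 1.1614, so q_3 = (-0.8811, -0.1602, 0.3404, 0.0601, 0.2803).
r_{14} = q_1·w_4 = -4.4567; r_{24} = q_2·w_4 = -0.1099; r_{34} = q_3·w_4 = -1.3616.
u_4 = w_4 + 4.4567·q_1 + 0.1099·q_2 + 1.3616·q_3 = (-0.3570, -1.9473, -1.1562, -2.2110, -0.3570).
‖u_4‖ = 3.2050, so q_4 = (-0.1114, -0.6076, -0.3607, -0.6899, -0.1114).

Q = [[0.1857, 0.1374, -0.8811, -0.1114], [-0.3714, -0.6731, -0.1602, -0.6076], [-0.3714, 0.3228, 0.3404, -0.3607], [0.3714, 0.4739, 0.0601, -0.6899], [0.7428, -0.4464, 0.2803, -0.1114]], R = [[5.3852, 1.6713, 0.5571, -4.4567], [0.0000, 5.0206, -0.5838, -0.1099], [0.0000, 0.0000, 1.1614, -1.3616], [0.0000, 0.0000, 0.0000, 3.2050]]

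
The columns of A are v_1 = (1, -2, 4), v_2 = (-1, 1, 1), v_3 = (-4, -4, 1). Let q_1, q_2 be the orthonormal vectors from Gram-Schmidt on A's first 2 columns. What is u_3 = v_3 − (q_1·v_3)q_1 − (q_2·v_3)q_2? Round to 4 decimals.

q_1 = v_1/‖v_1‖ = (1, -2, 4)/4.5826 = (0.2182, -0.4364, 0.8729).
r_{12} = q_1·v_2 = 0.2182.
u_2 = v_2 − 0.2182·q_1 = (-1.0476, 1.0952, 0.8095).
‖u_2‖ = 1.7182, so q_2 = (-0.6097, 0.6374, 0.4711).
r_{13} = q_1·v_3 = 1.7457; r_{23} = q_2·v_3 = 0.3603.
u_3 = v_3 − 1.7457·q_1 − 0.3603·q_2 = (-4.1613, -3.4677, -0.6935).

u_3 = (-4.1613, -3.4677, -0.6935)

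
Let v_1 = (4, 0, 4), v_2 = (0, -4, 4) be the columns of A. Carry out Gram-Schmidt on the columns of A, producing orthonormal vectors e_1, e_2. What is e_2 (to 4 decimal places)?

e_2 = (-0.4082, -0.8165, 0.4082)

v_1 = (4, 0, 4); ‖v_1‖ = 5.6569, so e_1 = (0.7071, 0.0000, 0.7071).
e_1·v_2 = 0.7071·0 + 0.0000·(-4) + 0.7071·4 = 2.8284.
u_2 = v_2 − 2.8284·e_1 = (-2.0000, -4.0000, 2.0000).
‖u_2‖ = 4.8990, so e_2 = (-0.4082, -0.8165, 0.4082).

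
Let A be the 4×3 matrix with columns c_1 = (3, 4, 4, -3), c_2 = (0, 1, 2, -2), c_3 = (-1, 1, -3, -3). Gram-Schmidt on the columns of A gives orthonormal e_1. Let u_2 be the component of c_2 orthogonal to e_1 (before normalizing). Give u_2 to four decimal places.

u_2 = (-1.0800, -0.4400, 0.5600, -0.9200)

c_1 = (3, 4, 4, -3); ‖c_1‖ = 7.0711, so e_1 = (0.4243, 0.5657, 0.5657, -0.4243).
e_1·c_2 = 0.4243·0 + 0.5657·1 + 0.5657·2 + (-0.4243)·(-2) = 2.5456.
u_2 = c_2 − 2.5456·e_1 = (-1.0800, -0.4400, 0.5600, -0.9200).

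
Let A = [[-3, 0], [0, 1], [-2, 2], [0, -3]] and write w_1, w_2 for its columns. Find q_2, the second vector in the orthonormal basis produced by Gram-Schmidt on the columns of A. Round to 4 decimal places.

w_1 = (-3, 0, -2, 0); ‖w_1‖ = 3.6056, so q_1 = (-0.8321, 0.0000, -0.5547, 0.0000).
q_1·w_2 = (-0.8321)·0 + 0.0000·1 + (-0.5547)·2 + 0.0000·(-3) = -1.1094.
u_2 = w_2 + 1.1094·q_1 = (-0.9231, 1.0000, 1.3846, -3.0000).
‖u_2‖ = 3.5734, so q_2 = (-0.2583, 0.2798, 0.3875, -0.8395).

q_2 = (-0.2583, 0.2798, 0.3875, -0.8395)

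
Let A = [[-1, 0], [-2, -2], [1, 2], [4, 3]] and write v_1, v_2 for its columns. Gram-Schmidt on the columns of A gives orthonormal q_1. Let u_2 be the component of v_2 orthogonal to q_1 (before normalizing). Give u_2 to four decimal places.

u_2 = (0.8182, -0.3636, 1.1818, -0.2727)

v_1 = (-1, -2, 1, 4); ‖v_1‖ = 4.6904, so q_1 = (-0.2132, -0.4264, 0.2132, 0.8528).
q_1·v_2 = (-0.2132)·0 + (-0.4264)·(-2) + 0.2132·2 + 0.8528·3 = 3.8376.
u_2 = v_2 − 3.8376·q_1 = (0.8182, -0.3636, 1.1818, -0.2727).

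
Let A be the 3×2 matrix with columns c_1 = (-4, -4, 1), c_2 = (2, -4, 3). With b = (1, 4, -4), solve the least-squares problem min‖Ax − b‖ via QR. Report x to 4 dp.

q_1 = c_1/‖c_1‖ = (-4, -4, 1)/5.7446 = (-0.6963, -0.6963, 0.1741).
r_{12} = q_1·c_2 = 1.9149.
u_2 = c_2 − 1.9149·q_1 = (3.3333, -2.6667, 2.6667).
‖u_2‖ = 5.0332, so q_2 = (0.6623, -0.5298, 0.5298).
Qᵀb = (-4.1779, -3.5762).
Back-substitute: x_2 = -3.5762/5.0332 = -0.7105.
x_1 = (-4.1779 − 1.9149·(-0.7105))/5.7446 = -0.4904.

x = (-0.4904, -0.7105)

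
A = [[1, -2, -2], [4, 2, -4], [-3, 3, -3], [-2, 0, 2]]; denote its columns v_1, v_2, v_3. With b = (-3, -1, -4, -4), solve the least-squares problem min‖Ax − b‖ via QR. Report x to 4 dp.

x = (0.8701, 0.3857, 0.9190)

q_1 = v_1/‖v_1‖ = (1, 4, -3, -2)/5.4772 = (0.1826, 0.7303, -0.5477, -0.3651).
r_{12} = q_1·v_2 = -0.5477.
u_2 = v_2 + 0.5477·q_1 = (-1.9000, 2.4000, 2.7000, -0.2000).
‖u_2‖ = 4.0866, so q_2 = (-0.4649, 0.5873, 0.6607, -0.0489).
r_{13} = q_1·v_3 = -2.3735; r_{23} = q_2·v_3 = -3.4993.
u_3 = v_3 + 2.3735·q_1 + 3.4993·q_2 = (-3.1936, -0.2116, -1.9880, 0.9621).
‖u_3‖ = 3.8887, so q_3 = (-0.8213, -0.0544, -0.5112, 0.2474).
Qᵀb = (2.3735, -1.6395, 3.5735).
Back-substitute: x_3 = 3.5735/3.8887 = 0.9190.
x_2 = (-1.6395 + 3.4993·0.9190)/4.0866 = 0.3857.
x_1 = (2.3735 + 0.5477·0.3857 + 2.3735·0.9190)/5.4772 = 0.8701.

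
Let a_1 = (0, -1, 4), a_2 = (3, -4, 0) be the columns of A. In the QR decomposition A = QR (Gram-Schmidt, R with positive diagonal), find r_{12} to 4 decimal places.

r_{12} = 0.9701

a_1 = (0, -1, 4); ‖a_1‖ = 4.1231, so e_1 = (0.0000, -0.2425, 0.9701).
r_{12} = e_1·a_2 = 0.9701.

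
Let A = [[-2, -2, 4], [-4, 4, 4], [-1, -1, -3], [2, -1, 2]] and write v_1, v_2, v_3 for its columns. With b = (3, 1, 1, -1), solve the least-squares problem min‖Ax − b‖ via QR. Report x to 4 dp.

x = (-0.7735, -0.5755, 0.0673)

e_1 = v_1/‖v_1‖ = (-2, -4, -1, 2)/5.0000 = (-0.4000, -0.8000, -0.2000, 0.4000).
r_{12} = e_1·v_2 = -2.6000.
u_2 = v_2 + 2.6000·e_1 = (-3.0400, 1.9200, -1.5200, 0.0400).
‖u_2‖ = 3.9038, so e_2 = (-0.7787, 0.4918, -0.3894, 0.0102).
r_{13} = e_1·v_3 = -3.4000; r_{23} = e_2·v_3 = 0.0410.
u_3 = v_3 + 3.4000·e_1 − 0.0410·e_2 = (2.6719, 1.2598, -3.6640, 3.3596).
‖u_3‖ = 5.7826, so e_3 = (0.4621, 0.2179, -0.6336, 0.5810).
Qᵀb = (-2.6000, -2.2439, 0.3894).
Back-substitute: x_3 = 0.3894/5.7826 = 0.0673.
x_2 = (-2.2439 − 0.0410·0.0673)/3.9038 = -0.5755.
x_1 = (-2.6000 + 2.6000·(-0.5755) + 3.4000·0.0673)/5.0000 = -0.7735.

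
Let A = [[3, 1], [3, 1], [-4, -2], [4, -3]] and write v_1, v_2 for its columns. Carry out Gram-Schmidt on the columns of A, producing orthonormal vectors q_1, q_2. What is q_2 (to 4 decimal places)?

v_1 = (3, 3, -4, 4); ‖v_1‖ = 7.0711, so q_1 = (0.4243, 0.4243, -0.5657, 0.5657).
q_1·v_2 = 0.4243·1 + 0.4243·1 + (-0.5657)·(-2) + 0.5657·(-3) = 0.2828.
u_2 = v_2 − 0.2828·q_1 = (0.8800, 0.8800, -1.8400, -3.1600).
‖u_2‖ = 3.8626, so q_2 = (0.2278, 0.2278, -0.4764, -0.8181).

q_2 = (0.2278, 0.2278, -0.4764, -0.8181)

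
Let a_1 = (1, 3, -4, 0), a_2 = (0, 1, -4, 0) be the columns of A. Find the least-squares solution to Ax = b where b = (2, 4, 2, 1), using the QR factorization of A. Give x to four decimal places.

q_1 = a_1/‖a_1‖ = (1, 3, -4, 0)/5.0990 = (0.1961, 0.5883, -0.7845, 0.0000).
r_{12} = q_1·a_2 = 3.7262.
u_2 = a_2 − 3.7262·q_1 = (-0.7308, -1.1923, -1.0769, 0.0000).
‖u_2‖ = 1.7650, so q_2 = (-0.4140, -0.6755, -0.6101, 0.0000).
Qᵀb = (1.1767, -4.7504).
Back-substitute: x_2 = -4.7504/1.7650 = -2.6914.
x_1 = (1.1767 − 3.7262·(-2.6914))/5.0990 = 2.1975.

x = (2.1975, -2.6914)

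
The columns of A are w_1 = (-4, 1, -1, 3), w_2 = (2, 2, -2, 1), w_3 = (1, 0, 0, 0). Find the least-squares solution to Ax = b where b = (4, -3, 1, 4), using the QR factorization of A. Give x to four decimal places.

x = (2.0000, -2.0000, 16.0000)

q_1 = w_1/‖w_1‖ = (-4, 1, -1, 3)/5.1962 = (-0.7698, 0.1925, -0.1925, 0.5774).
r_{12} = q_1·w_2 = -0.1925.
u_2 = w_2 + 0.1925·q_1 = (1.8519, 2.0370, -2.0370, 1.1111).
‖u_2‖ = 3.6004, so q_2 = (0.5143, 0.5658, -0.5658, 0.3086).
r_{13} = q_1·w_3 = -0.7698; r_{23} = q_2·w_3 = 0.5143.
u_3 = w_3 + 0.7698·q_1 − 0.5143·q_2 = (0.1429, -0.1429, 0.1429, 0.2857).
‖u_3‖ = 0.3780, so q_3 = (0.3780, -0.3780, 0.3780, 0.7559).
Qᵀb = (-1.5396, 1.0287, 6.0474).
Back-substitute: x_3 = 6.0474/0.3780 = 16.0000.
x_2 = (1.0287 − 0.5143·16.0000)/3.6004 = -2.0000.
x_1 = (-1.5396 + 0.1925·(-2.0000) + 0.7698·16.0000)/5.1962 = 2.0000.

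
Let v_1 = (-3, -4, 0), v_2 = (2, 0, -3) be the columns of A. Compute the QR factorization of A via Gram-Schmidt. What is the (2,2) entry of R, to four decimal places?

r_{22} = 3.4000

e_1 = v_1/‖v_1‖ = (-3, -4, 0)/5.0000 = (-0.6000, -0.8000, 0.0000).
r_{12} = e_1·v_2 = -1.2000.
u_2 = v_2 + 1.2000·e_1 = (1.2800, -0.9600, -3.0000).
r_{22} = ‖u_2‖ = 3.4000.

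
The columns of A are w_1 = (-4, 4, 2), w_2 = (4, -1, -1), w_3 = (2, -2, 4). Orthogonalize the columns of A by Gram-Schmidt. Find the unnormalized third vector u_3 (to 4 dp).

w_1 = (-4, 4, 2); ‖w_1‖ = 6.0000, so e_1 = (-0.6667, 0.6667, 0.3333).
e_1·w_2 = (-0.6667)·4 + 0.6667·(-1) + 0.3333·(-1) = -3.6667.
u_2 = w_2 + 3.6667·e_1 = (1.5556, 1.4444, 0.2222).
‖u_2‖ = 2.1344, so e_2 = (0.7288, 0.6768, 0.1041).
e_1·w_3 = (-0.6667)·2 + 0.6667·(-2) + 0.3333·4 = -1.3333; e_2·w_3 = 0.7288·2 + 0.6768·(-2) + 0.1041·4 = 0.5206.
u_3 = w_3 + 1.3333·e_1 − 0.5206·e_2 = (0.7317, -1.4634, 4.3902).

u_3 = (0.7317, -1.4634, 4.3902)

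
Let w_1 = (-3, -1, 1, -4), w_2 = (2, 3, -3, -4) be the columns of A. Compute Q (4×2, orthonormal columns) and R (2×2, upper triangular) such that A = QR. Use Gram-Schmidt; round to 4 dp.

w_1 = (-3, -1, 1, -4); ‖w_1‖ = 5.1962, so q_1 = (-0.5774, -0.1925, 0.1925, -0.7698).
q_1·w_2 = (-0.5774)·2 + (-0.1925)·3 + 0.1925·(-3) + (-0.7698)·(-4) = 0.7698.
u_2 = w_2 − 0.7698·q_1 = (2.4444, 3.1481, -3.1481, -3.4074).
‖u_2‖ = 6.1162, so q_2 = (0.3997, 0.5147, -0.5147, -0.5571).

Q = [[-0.5774, 0.3997], [-0.1925, 0.5147], [0.1925, -0.5147], [-0.7698, -0.5571]], R = [[5.1962, 0.7698], [0.0000, 6.1162]]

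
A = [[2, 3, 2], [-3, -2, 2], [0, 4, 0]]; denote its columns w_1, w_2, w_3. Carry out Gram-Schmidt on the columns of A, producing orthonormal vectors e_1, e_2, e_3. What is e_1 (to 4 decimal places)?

e_1 = (0.5547, -0.8321, 0.0000)

w_1 = (2, -3, 0); ‖w_1‖ = 3.6056, so e_1 = (0.5547, -0.8321, 0.0000).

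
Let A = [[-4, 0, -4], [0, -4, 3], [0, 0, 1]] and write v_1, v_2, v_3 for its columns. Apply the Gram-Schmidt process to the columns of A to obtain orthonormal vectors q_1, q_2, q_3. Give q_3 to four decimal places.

q_3 = (0.0000, 0.0000, 1.0000)

v_1 = (-4, 0, 0); ‖v_1‖ = 4.0000, so q_1 = (-1.0000, 0.0000, 0.0000).
q_1·v_2 = (-1.0000)·0 + 0.0000·(-4) + 0.0000·0 = 0.0000.
u_2 = v_2 + 0.0000·q_1 = (0.0000, -4.0000, 0.0000).
‖u_2‖ = 4.0000, so q_2 = (0.0000, -1.0000, 0.0000).
q_1·v_3 = (-1.0000)·(-4) + 0.0000·3 + 0.0000·1 = 4.0000; q_2·v_3 = 0.0000·(-4) + (-1.0000)·3 + 0.0000·1 = -3.0000.
u_3 = v_3 − 4.0000·q_1 + 3.0000·q_2 = (0.0000, 0.0000, 1.0000).
‖u_3‖ = 1.0000, so q_3 = (0.0000, 0.0000, 1.0000).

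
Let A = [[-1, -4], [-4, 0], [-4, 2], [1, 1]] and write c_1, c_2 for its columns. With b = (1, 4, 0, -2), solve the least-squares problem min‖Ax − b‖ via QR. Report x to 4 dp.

x = (-0.5915, -0.3702)

c_1 = (-1, -4, -4, 1); ‖c_1‖ = 5.8310, so e_1 = (-0.1715, -0.6860, -0.6860, 0.1715).
e_1·c_2 = (-0.1715)·(-4) + (-0.6860)·0 + (-0.6860)·2 + 0.1715·1 = -0.5145.
u_2 = c_2 + 0.5145·e_1 = (-4.0882, -0.3529, 1.6471, 1.0882).
‖u_2‖ = 4.5536, so e_2 = (-0.8978, -0.0775, 0.3617, 0.2390).
Qᵀb = (-3.2585, -1.6858).
Back-substitute: x_2 = -1.6858/4.5536 = -0.3702.
x_1 = (-3.2585 + 0.5145·(-0.3702))/5.8310 = -0.5915.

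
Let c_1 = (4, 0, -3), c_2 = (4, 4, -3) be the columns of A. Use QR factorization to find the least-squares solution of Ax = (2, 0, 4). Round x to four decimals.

x = (-0.1600, 0.0000)

c_1 = (4, 0, -3); ‖c_1‖ = 5.0000, so e_1 = (0.8000, 0.0000, -0.6000).
e_1·c_2 = 0.8000·4 + 0.0000·4 + (-0.6000)·(-3) = 5.0000.
u_2 = c_2 − 5.0000·e_1 = (0.0000, 4.0000, 0.0000).
‖u_2‖ = 4.0000, so e_2 = (0.0000, 1.0000, 0.0000).
Qᵀb = (-0.8000, 0.0000).
Back-substitute: x_2 = 0.0000/4.0000 = 0.0000.
x_1 = (-0.8000 − 5.0000·0.0000)/5.0000 = -0.1600.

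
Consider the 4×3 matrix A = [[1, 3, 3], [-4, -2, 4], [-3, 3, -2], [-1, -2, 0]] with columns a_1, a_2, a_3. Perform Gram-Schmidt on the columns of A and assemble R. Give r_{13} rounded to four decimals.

r_{13} = -1.3472

a_1 = (1, -4, -3, -1); ‖a_1‖ = 5.1962, so e_1 = (0.1925, -0.7698, -0.5774, -0.1925).
r_{13} = e_1·a_3 = -1.3472.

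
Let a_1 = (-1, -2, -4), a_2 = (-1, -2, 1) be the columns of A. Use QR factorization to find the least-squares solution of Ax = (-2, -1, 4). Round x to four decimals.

x = (-0.6400, 1.4400)

a_1 = (-1, -2, -4); ‖a_1‖ = 4.5826, so e_1 = (-0.2182, -0.4364, -0.8729).
e_1·a_2 = (-0.2182)·(-1) + (-0.4364)·(-2) + (-0.8729)·1 = 0.2182.
u_2 = a_2 − 0.2182·e_1 = (-0.9524, -1.9048, 1.1905).
‖u_2‖ = 2.4398, so e_2 = (-0.3904, -0.7807, 0.4880).
Qᵀb = (-2.6186, 3.5132).
Back-substitute: x_2 = 3.5132/2.4398 = 1.4400.
x_1 = (-2.6186 − 0.2182·1.4400)/4.5826 = -0.6400.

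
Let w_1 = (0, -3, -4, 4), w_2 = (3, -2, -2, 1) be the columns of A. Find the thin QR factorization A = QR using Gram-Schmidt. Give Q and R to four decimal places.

w_1 = (0, -3, -4, 4); ‖w_1‖ = 6.4031, so q_1 = (0.0000, -0.4685, -0.6247, 0.6247).
q_1·w_2 = 0.0000·3 + (-0.4685)·(-2) + (-0.6247)·(-2) + 0.6247·1 = 2.8111.
u_2 = w_2 − 2.8111·q_1 = (3.0000, -0.6829, -0.2439, -0.7561).
‖u_2‖ = 3.1777, so q_2 = (0.9441, -0.2149, -0.0768, -0.2379).

Q = [[0.0000, 0.9441], [-0.4685, -0.2149], [-0.6247, -0.0768], [0.6247, -0.2379]], R = [[6.4031, 2.8111], [0.0000, 3.1777]]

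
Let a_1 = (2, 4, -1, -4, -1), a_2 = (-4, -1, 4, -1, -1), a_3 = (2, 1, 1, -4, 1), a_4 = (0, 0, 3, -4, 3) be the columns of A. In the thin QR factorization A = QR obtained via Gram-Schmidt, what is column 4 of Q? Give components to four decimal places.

e_1 = a_1/‖a_1‖ = (2, 4, -1, -4, -1)/6.1644 = (0.3244, 0.6489, -0.1622, -0.6489, -0.1622).
r_{12} = e_1·a_2 = -1.7844.
u_2 = a_2 + 1.7844·e_1 = (-3.4211, 0.1579, 3.7105, -2.1579, -1.2895).
‖u_2‖ = 5.6405, so e_2 = (-0.6065, 0.0280, 0.6578, -0.3826, -0.2286).
r_{13} = e_1·a_3 = 3.5689; r_{23} = e_2·a_3 = 0.7745.
u_3 = a_3 − 3.5689·e_1 − 0.7745·e_2 = (1.3118, -1.3375, 1.0695, -1.3879, 1.7560).
‖u_3‖ = 3.1086, so e_3 = (0.4220, -0.4302, 0.3440, -0.4465, 0.5649).
r_{14} = e_1·a_4 = 1.6222; r_{24} = e_2·a_4 = 2.8179; r_{34} = e_3·a_4 = 4.5127.
u_4 = a_4 − 1.6222·e_1 − 2.8179·e_2 − 4.5127·e_3 = (-0.7216, 0.8101, -0.1431, 0.1455, 1.3582).
‖u_4‖ = 1.7502, so e_4 = (-0.4123, 0.4628, -0.0818, 0.0831, 0.7760).

e_4 = (-0.4123, 0.4628, -0.0818, 0.0831, 0.7760)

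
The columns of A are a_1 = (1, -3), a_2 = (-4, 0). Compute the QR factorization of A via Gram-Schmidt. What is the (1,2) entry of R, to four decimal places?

r_{12} = -1.2649

e_1 = a_1/‖a_1‖ = (1, -3)/3.1623 = (0.3162, -0.9487).
r_{12} = e_1·a_2 = -1.2649.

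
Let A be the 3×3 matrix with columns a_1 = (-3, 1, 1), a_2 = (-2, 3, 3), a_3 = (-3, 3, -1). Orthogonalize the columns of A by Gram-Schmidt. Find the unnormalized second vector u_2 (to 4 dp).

a_1 = (-3, 1, 1); ‖a_1‖ = 3.3166, so e_1 = (-0.9045, 0.3015, 0.3015).
e_1·a_2 = (-0.9045)·(-2) + 0.3015·3 + 0.3015·3 = 3.6181.
u_2 = a_2 − 3.6181·e_1 = (1.2727, 1.9091, 1.9091).

u_2 = (1.2727, 1.9091, 1.9091)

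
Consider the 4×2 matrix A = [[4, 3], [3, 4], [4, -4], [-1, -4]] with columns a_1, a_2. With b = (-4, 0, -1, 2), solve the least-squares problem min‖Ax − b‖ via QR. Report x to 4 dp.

x = (-0.4720, -0.1813)

a_1 = (4, 3, 4, -1); ‖a_1‖ = 6.4807, so q_1 = (0.6172, 0.4629, 0.6172, -0.1543).
q_1·a_2 = 0.6172·3 + 0.4629·4 + 0.6172·(-4) + (-0.1543)·(-4) = 1.8516.
u_2 = a_2 − 1.8516·q_1 = (1.8571, 3.1429, -5.1429, -3.7143).
‖u_2‖ = 7.3193, so q_2 = (0.2537, 0.4294, -0.7026, -0.5075).
Qᵀb = (-3.3947, -1.3272).
Back-substitute: x_2 = -1.3272/7.3193 = -0.1813.
x_1 = (-3.3947 − 1.8516·(-0.1813))/6.4807 = -0.4720.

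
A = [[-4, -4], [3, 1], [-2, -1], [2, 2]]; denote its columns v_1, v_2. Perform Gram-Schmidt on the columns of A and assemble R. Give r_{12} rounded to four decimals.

r_{12} = 4.3519

v_1 = (-4, 3, -2, 2); ‖v_1‖ = 5.7446, so q_1 = (-0.6963, 0.5222, -0.3482, 0.3482).
r_{12} = q_1·v_2 = 4.3519.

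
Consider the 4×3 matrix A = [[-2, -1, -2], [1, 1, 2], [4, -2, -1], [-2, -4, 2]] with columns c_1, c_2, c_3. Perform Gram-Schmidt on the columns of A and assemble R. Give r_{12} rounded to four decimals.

e_1 = c_1/‖c_1‖ = (-2, 1, 4, -2)/5.0000 = (-0.4000, 0.2000, 0.8000, -0.4000).
r_{12} = e_1·c_2 = 0.6000.

r_{12} = 0.6000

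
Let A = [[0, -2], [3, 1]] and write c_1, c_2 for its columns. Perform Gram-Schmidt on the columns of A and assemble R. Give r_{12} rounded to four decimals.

c_1 = (0, 3); ‖c_1‖ = 3.0000, so q_1 = (0.0000, 1.0000).
r_{12} = q_1·c_2 = 1.0000.

r_{12} = 1.0000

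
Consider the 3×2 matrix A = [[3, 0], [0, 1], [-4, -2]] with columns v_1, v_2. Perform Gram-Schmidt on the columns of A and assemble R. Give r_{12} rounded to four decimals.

r_{12} = 1.6000

q_1 = v_1/‖v_1‖ = (3, 0, -4)/5.0000 = (0.6000, 0.0000, -0.8000).
r_{12} = q_1·v_2 = 1.6000.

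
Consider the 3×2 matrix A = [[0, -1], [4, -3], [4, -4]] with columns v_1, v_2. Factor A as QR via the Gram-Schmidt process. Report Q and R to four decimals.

q_1 = v_1/‖v_1‖ = (0, 4, 4)/5.6569 = (0.0000, 0.7071, 0.7071).
r_{12} = q_1·v_2 = -4.9497.
u_2 = v_2 + 4.9497·q_1 = (-1.0000, 0.5000, -0.5000).
‖u_2‖ = 1.2247, so q_2 = (-0.8165, 0.4082, -0.4082).

Q = [[0.0000, -0.8165], [0.7071, 0.4082], [0.7071, -0.4082]], R = [[5.6569, -4.9497], [0.0000, 1.2247]]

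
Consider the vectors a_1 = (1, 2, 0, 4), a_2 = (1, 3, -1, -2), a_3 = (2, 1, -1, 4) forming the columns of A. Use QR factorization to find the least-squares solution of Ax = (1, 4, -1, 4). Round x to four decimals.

a_1 = (1, 2, 0, 4); ‖a_1‖ = 4.5826, so q_1 = (0.2182, 0.4364, 0.0000, 0.8729).
q_1·a_2 = 0.2182·1 + 0.4364·3 + 0.0000·(-1) + 0.8729·(-2) = -0.2182.
u_2 = a_2 + 0.2182·q_1 = (1.0476, 3.0952, -1.0000, -1.8095).
‖u_2‖ = 3.8668, so q_2 = (0.2709, 0.8005, -0.2586, -0.4680).
q_1·a_3 = 0.2182·2 + 0.4364·1 + 0.0000·(-1) + 0.8729·4 = 4.3644; q_2·a_3 = 0.2709·2 + 0.8005·1 + (-0.2586)·(-1) + (-0.4680)·4 = -0.2709.
u_3 = a_3 − 4.3644·q_1 + 0.2709·q_2 = (1.1210, -0.6879, -1.0701, 0.0637).
‖u_3‖ = 1.6968, so q_3 = (0.6607, -0.4054, -0.6307, 0.0375).
Qᵀb = (5.4554, 1.8595, -0.1802).
Back-substitute: x_3 = -0.1802/1.6968 = -0.1062.
x_2 = (1.8595 + 0.2709·(-0.1062))/3.8668 = 0.4735.
x_1 = (5.4554 + 0.2182·0.4735 − 4.3644·(-0.1062))/4.5826 = 1.3142.

x = (1.3142, 0.4735, -0.1062)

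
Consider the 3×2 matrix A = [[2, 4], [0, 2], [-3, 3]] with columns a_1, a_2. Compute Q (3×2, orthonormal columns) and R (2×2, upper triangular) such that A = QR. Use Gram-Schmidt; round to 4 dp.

Q = [[0.5547, 0.7724], [0.0000, 0.3719], [-0.8321, 0.5149]], R = [[3.6056, -0.2774], [0.0000, 5.3780]]

q_1 = a_1/‖a_1‖ = (2, 0, -3)/3.6056 = (0.5547, 0.0000, -0.8321).
r_{12} = q_1·a_2 = -0.2774.
u_2 = a_2 + 0.2774·q_1 = (4.1538, 2.0000, 2.7692).
‖u_2‖ = 5.3780, so q_2 = (0.7724, 0.3719, 0.5149).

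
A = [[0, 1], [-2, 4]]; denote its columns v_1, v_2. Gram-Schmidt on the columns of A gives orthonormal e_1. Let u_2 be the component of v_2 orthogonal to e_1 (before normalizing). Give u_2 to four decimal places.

v_1 = (0, -2); ‖v_1‖ = 2.0000, so e_1 = (0.0000, -1.0000).
e_1·v_2 = 0.0000·1 + (-1.0000)·4 = -4.0000.
u_2 = v_2 + 4.0000·e_1 = (1.0000, 0.0000).

u_2 = (1.0000, 0.0000)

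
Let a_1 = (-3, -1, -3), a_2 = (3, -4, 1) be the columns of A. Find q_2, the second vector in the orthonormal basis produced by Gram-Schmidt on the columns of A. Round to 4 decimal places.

q_1 = a_1/‖a_1‖ = (-3, -1, -3)/4.3589 = (-0.6882, -0.2294, -0.6882).
r_{12} = q_1·a_2 = -1.8353.
u_2 = a_2 + 1.8353·q_1 = (1.7368, -4.4211, -0.2632).
‖u_2‖ = 4.7573, so q_2 = (0.3651, -0.9293, -0.0553).

q_2 = (0.3651, -0.9293, -0.0553)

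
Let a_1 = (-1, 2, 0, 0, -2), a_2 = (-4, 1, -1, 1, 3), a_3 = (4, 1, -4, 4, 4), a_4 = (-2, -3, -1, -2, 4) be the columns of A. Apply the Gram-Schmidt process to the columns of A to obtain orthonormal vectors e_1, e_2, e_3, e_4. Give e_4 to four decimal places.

e_4 = (-0.0070, -0.0152, -0.7181, -0.6956, -0.0118)

e_1 = a_1/‖a_1‖ = (-1, 2, 0, 0, -2)/3.0000 = (-0.3333, 0.6667, 0.0000, 0.0000, -0.6667).
r_{12} = e_1·a_2 = 0.0000.
u_2 = a_2 − 0.0000·e_1 = (-4.0000, 1.0000, -1.0000, 1.0000, 3.0000).
‖u_2‖ = 5.2915, so e_2 = (-0.7559, 0.1890, -0.1890, 0.1890, 0.5669).
r_{13} = e_1·a_3 = -3.3333; r_{23} = e_2·a_3 = 0.9449.
u_3 = a_3 + 3.3333·e_1 − 0.9449·e_2 = (3.6032, 3.0437, -3.8214, 3.8214, 1.2421).
‖u_3‖ = 7.2798, so e_3 = (0.4950, 0.4181, -0.5249, 0.5249, 0.1706).
r_{14} = e_1·a_4 = -4.0000; r_{24} = e_2·a_4 = 3.0237; r_{34} = e_3·a_4 = -2.0867.
u_4 = a_4 + 4.0000·e_1 − 3.0237·e_2 + 2.0867·e_3 = (-0.0148, -0.0323, -1.5239, -1.4761, -0.0249).
‖u_4‖ = 2.1220, so e_4 = (-0.0070, -0.0152, -0.7181, -0.6956, -0.0118).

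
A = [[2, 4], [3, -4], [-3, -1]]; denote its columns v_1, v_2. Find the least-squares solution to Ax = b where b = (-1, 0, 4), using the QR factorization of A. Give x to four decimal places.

x = (-0.6483, -0.2621)

v_1 = (2, 3, -3); ‖v_1‖ = 4.6904, so q_1 = (0.4264, 0.6396, -0.6396).
q_1·v_2 = 0.4264·4 + 0.6396·(-4) + (-0.6396)·(-1) = -0.2132.
u_2 = v_2 + 0.2132·q_1 = (4.0909, -3.8636, -1.1364).
‖u_2‖ = 5.7406, so q_2 = (0.7126, -0.6730, -0.1980).
Qᵀb = (-2.9848, -1.5044).
Back-substitute: x_2 = -1.5044/5.7406 = -0.2621.
x_1 = (-2.9848 + 0.2132·(-0.2621))/4.6904 = -0.6483.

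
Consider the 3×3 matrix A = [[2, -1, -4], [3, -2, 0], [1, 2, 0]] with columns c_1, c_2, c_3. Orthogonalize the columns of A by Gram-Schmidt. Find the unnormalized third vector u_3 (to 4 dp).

u_3 = (-2.8444, 1.7778, 0.3556)

c_1 = (2, 3, 1); ‖c_1‖ = 3.7417, so q_1 = (0.5345, 0.8018, 0.2673).
q_1·c_2 = 0.5345·(-1) + 0.8018·(-2) + 0.2673·2 = -1.6036.
u_2 = c_2 + 1.6036·q_1 = (-0.1429, -0.7143, 2.4286).
‖u_2‖ = 2.5355, so q_2 = (-0.0563, -0.2817, 0.9578).
q_1·c_3 = 0.5345·(-4) + 0.8018·0 + 0.2673·0 = -2.1381; q_2·c_3 = (-0.0563)·(-4) + (-0.2817)·0 + 0.9578·0 = 0.2254.
u_3 = c_3 + 2.1381·q_1 − 0.2254·q_2 = (-2.8444, 1.7778, 0.3556).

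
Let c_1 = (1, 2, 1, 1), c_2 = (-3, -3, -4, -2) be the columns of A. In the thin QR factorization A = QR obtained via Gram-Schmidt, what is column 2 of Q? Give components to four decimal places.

q_1 = c_1/‖c_1‖ = (1, 2, 1, 1)/2.6458 = (0.3780, 0.7559, 0.3780, 0.3780).
r_{12} = q_1·c_2 = -5.6695.
u_2 = c_2 + 5.6695·q_1 = (-0.8571, 1.2857, -1.8571, 0.1429).
‖u_2‖ = 2.4202, so q_2 = (-0.3542, 0.5313, -0.7674, 0.0590).

q_2 = (-0.3542, 0.5313, -0.7674, 0.0590)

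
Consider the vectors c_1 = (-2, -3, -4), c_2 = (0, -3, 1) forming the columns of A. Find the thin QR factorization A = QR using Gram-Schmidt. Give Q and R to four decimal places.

Q = [[-0.3714, 0.1141], [-0.5571, -0.8213], [-0.7428, 0.5590]], R = [[5.3852, 0.9285], [0.0000, 3.0229]]

e_1 = c_1/‖c_1‖ = (-2, -3, -4)/5.3852 = (-0.3714, -0.5571, -0.7428).
r_{12} = e_1·c_2 = 0.9285.
u_2 = c_2 − 0.9285·e_1 = (0.3448, -2.4828, 1.6897).
‖u_2‖ = 3.0229, so e_2 = (0.1141, -0.8213, 0.5590).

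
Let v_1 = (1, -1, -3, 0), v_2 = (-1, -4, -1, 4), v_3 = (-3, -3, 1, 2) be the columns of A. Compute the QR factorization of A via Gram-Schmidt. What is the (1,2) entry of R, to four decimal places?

q_1 = v_1/‖v_1‖ = (1, -1, -3, 0)/3.3166 = (0.3015, -0.3015, -0.9045, 0.0000).
r_{12} = q_1·v_2 = 1.8091.

r_{12} = 1.8091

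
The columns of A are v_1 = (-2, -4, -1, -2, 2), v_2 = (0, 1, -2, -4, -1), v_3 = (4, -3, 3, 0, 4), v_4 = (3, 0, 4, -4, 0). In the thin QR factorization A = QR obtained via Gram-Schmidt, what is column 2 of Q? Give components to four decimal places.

v_1 = (-2, -4, -1, -2, 2); ‖v_1‖ = 5.3852, so q_1 = (-0.3714, -0.7428, -0.1857, -0.3714, 0.3714).
q_1·v_2 = (-0.3714)·0 + (-0.7428)·1 + (-0.1857)·(-2) + (-0.3714)·(-4) + 0.3714·(-1) = 0.7428.
u_2 = v_2 − 0.7428·q_1 = (0.2759, 1.5517, -1.8621, -3.7241, -1.2759).
‖u_2‖ = 4.6312, so q_2 = (0.0596, 0.3351, -0.4021, -0.8041, -0.2755).

q_2 = (0.0596, 0.3351, -0.4021, -0.8041, -0.2755)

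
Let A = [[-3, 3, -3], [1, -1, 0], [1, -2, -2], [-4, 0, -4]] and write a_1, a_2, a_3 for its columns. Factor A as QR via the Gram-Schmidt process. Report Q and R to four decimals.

Q = [[-0.5774, 0.5661, -0.5790], [0.1925, -0.1887, -0.2067], [0.1925, -0.5284, -0.7652], [-0.7698, -0.6039, 0.1913]], R = [[5.1962, -2.3094, 4.4264], [0.0000, 2.9439, 1.7739], [0.0000, 0.0000, 2.5021]]

a_1 = (-3, 1, 1, -4); ‖a_1‖ = 5.1962, so e_1 = (-0.5774, 0.1925, 0.1925, -0.7698).
e_1·a_2 = (-0.5774)·3 + 0.1925·(-1) + 0.1925·(-2) + (-0.7698)·0 = -2.3094.
u_2 = a_2 + 2.3094·e_1 = (1.6667, -0.5556, -1.5556, -1.7778).
‖u_2‖ = 2.9439, so e_2 = (0.5661, -0.1887, -0.5284, -0.6039).
e_1·a_3 = (-0.5774)·(-3) + 0.1925·0 + 0.1925·(-2) + (-0.7698)·(-4) = 4.4264; e_2·a_3 = 0.5661·(-3) + (-0.1887)·0 + (-0.5284)·(-2) + (-0.6039)·(-4) = 1.7739.
u_3 = a_3 − 4.4264·e_1 − 1.7739·e_2 = (-1.4487, -0.5171, -1.9145, 0.4786).
‖u_3‖ = 2.5021, so e_3 = (-0.5790, -0.2067, -0.7652, 0.1913).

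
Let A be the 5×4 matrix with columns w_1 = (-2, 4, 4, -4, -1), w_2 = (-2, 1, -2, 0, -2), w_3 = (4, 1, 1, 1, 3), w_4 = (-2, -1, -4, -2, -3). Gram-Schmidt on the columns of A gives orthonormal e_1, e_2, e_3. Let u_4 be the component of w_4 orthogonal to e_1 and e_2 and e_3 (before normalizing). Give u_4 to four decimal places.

u_4 = (1.1304, -0.5217, -1.2174, -2.2609, -0.1739)

w_1 = (-2, 4, 4, -4, -1); ‖w_1‖ = 7.2801, so e_1 = (-0.2747, 0.5494, 0.5494, -0.5494, -0.1374).
e_1·w_2 = (-0.2747)·(-2) + 0.5494·1 + 0.5494·(-2) + (-0.5494)·0 + (-0.1374)·(-2) = 0.2747.
u_2 = w_2 − 0.2747·e_1 = (-1.9245, 0.8491, -2.1509, 0.1509, -1.9623).
‖u_2‖ = 3.5951, so e_2 = (-0.5353, 0.2362, -0.5983, 0.0420, -0.5458).
e_1·w_3 = (-0.2747)·4 + 0.5494·1 + 0.5494·1 + (-0.5494)·1 + (-0.1374)·3 = -0.9615; e_2·w_3 = (-0.5353)·4 + 0.2362·1 + (-0.5983)·1 + 0.0420·1 + (-0.5458)·3 = -4.0989.
u_3 = w_3 + 0.9615·e_1 + 4.0989·e_2 = (1.5416, 2.4964, -0.9241, 0.6438, 0.6307).
‖u_3‖ = 3.2054, so e_3 = (0.4809, 0.7788, -0.2883, 0.2008, 0.1967).
e_1·w_4 = (-0.2747)·(-2) + 0.5494·(-1) + 0.5494·(-4) + (-0.5494)·(-2) + (-0.1374)·(-3) = -0.6868; e_2·w_4 = (-0.5353)·(-2) + 0.2362·(-1) + (-0.5983)·(-4) + 0.0420·(-2) + (-0.5458)·(-3) = 4.7812; e_3·w_4 = 0.4809·(-2) + 0.7788·(-1) + (-0.2883)·(-4) + 0.2008·(-2) + 0.1967·(-3) = -1.5795.
u_4 = w_4 + 0.6868·e_1 − 4.7812·e_2 + 1.5795·e_3 = (1.1304, -0.5217, -1.2174, -2.2609, -0.1739).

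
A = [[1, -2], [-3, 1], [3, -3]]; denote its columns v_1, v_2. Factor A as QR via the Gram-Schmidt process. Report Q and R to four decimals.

Q = [[0.2294, -0.6581], [-0.6882, -0.6307], [0.6882, -0.4113]], R = [[4.3589, -3.2118], [0.0000, 1.9194]]

e_1 = v_1/‖v_1‖ = (1, -3, 3)/4.3589 = (0.2294, -0.6882, 0.6882).
r_{12} = e_1·v_2 = -3.2118.
u_2 = v_2 + 3.2118·e_1 = (-1.2632, -1.2105, -0.7895).
‖u_2‖ = 1.9194, so e_2 = (-0.6581, -0.6307, -0.4113).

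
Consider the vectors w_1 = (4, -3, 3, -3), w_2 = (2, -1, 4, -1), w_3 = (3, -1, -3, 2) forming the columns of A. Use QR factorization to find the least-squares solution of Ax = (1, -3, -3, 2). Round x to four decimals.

x = (0.2462, -0.4840, 0.6788)

w_1 = (4, -3, 3, -3); ‖w_1‖ = 6.5574, so e_1 = (0.6100, -0.4575, 0.4575, -0.4575).
e_1·w_2 = 0.6100·2 + (-0.4575)·(-1) + 0.4575·4 + (-0.4575)·(-1) = 3.9650.
u_2 = w_2 − 3.9650·e_1 = (-0.4186, 0.8140, 2.1860, 0.8140).
‖u_2‖ = 2.5058, so e_2 = (-0.1671, 0.3248, 0.8724, 0.3248).
e_1·w_3 = 0.6100·3 + (-0.4575)·(-1) + 0.4575·(-3) + (-0.4575)·2 = 0.0000; e_2·w_3 = (-0.1671)·3 + 0.3248·(-1) + 0.8724·(-3) + 0.3248·2 = -2.7935.
u_3 = w_3 + 0.0000·e_1 + 2.7935·e_2 = (2.5333, -0.0926, -0.5630, 2.9074).
‖u_3‖ = 3.8982, so e_3 = (0.6499, -0.0238, -0.1444, 0.7458).
Qᵀb = (-0.3050, -3.1091, 2.6460).
Back-substitute: x_3 = 2.6460/3.8982 = 0.6788.
x_2 = (-3.1091 + 2.7935·0.6788)/2.5058 = -0.4840.
x_1 = (-0.3050 − 3.9650·(-0.4840) + 0.0000·0.6788)/6.5574 = 0.2462.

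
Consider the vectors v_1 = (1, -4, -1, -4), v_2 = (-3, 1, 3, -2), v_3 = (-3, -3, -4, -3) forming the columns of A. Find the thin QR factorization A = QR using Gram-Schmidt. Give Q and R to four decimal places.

v_1 = (1, -4, -1, -4); ‖v_1‖ = 5.8310, so q_1 = (0.1715, -0.6860, -0.1715, -0.6860).
q_1·v_2 = 0.1715·(-3) + (-0.6860)·1 + (-0.1715)·3 + (-0.6860)·(-2) = -0.3430.
u_2 = v_2 + 0.3430·q_1 = (-2.9412, 0.7647, 2.9412, -2.2353).
‖u_2‖ = 4.7836, so q_2 = (-0.6149, 0.1599, 0.6149, -0.4673).
q_1·v_3 = 0.1715·(-3) + (-0.6860)·(-3) + (-0.1715)·(-4) + (-0.6860)·(-3) = 4.2875; q_2·v_3 = (-0.6149)·(-3) + 0.1599·(-3) + 0.6149·(-4) + (-0.4673)·(-3) = 0.3074.
u_3 = v_3 − 4.2875·q_1 − 0.3074·q_2 = (-3.5463, -0.1080, -3.4537, 0.0848).
‖u_3‖ = 4.9521, so q_3 = (-0.7161, -0.0218, -0.6974, 0.0171).

Q = [[0.1715, -0.6149, -0.7161], [-0.6860, 0.1599, -0.0218], [-0.1715, 0.6149, -0.6974], [-0.6860, -0.4673, 0.0171]], R = [[5.8310, -0.3430, 4.2875], [0.0000, 4.7836, 0.3074], [0.0000, 0.0000, 4.9521]]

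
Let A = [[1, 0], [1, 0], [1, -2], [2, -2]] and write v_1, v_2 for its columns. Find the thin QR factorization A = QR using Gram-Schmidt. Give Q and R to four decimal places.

v_1 = (1, 1, 1, 2); ‖v_1‖ = 2.6458, so q_1 = (0.3780, 0.3780, 0.3780, 0.7559).
q_1·v_2 = 0.3780·0 + 0.3780·0 + 0.3780·(-2) + 0.7559·(-2) = -2.2678.
u_2 = v_2 + 2.2678·q_1 = (0.8571, 0.8571, -1.1429, -0.2857).
‖u_2‖ = 1.6903, so q_2 = (0.5071, 0.5071, -0.6761, -0.1690).

Q = [[0.3780, 0.5071], [0.3780, 0.5071], [0.3780, -0.6761], [0.7559, -0.1690]], R = [[2.6458, -2.2678], [0.0000, 1.6903]]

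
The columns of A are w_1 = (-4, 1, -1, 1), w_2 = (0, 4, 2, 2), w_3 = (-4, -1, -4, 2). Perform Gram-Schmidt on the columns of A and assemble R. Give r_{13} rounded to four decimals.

e_1 = w_1/‖w_1‖ = (-4, 1, -1, 1)/4.3589 = (-0.9177, 0.2294, -0.2294, 0.2294).
r_{13} = e_1·w_3 = 4.8177.

r_{13} = 4.8177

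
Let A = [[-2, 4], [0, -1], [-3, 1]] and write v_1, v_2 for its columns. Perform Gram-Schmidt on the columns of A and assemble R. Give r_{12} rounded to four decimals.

v_1 = (-2, 0, -3); ‖v_1‖ = 3.6056, so e_1 = (-0.5547, 0.0000, -0.8321).
r_{12} = e_1·v_2 = -3.0509.

r_{12} = -3.0509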